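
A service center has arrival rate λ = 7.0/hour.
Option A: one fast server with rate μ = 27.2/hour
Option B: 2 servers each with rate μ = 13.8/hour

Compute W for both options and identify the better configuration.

Option A: single server μ = 27.2 (M/M/1)
  ρ_A = 7.0/27.2 = 0.2574
  W_A = 1/(μ-λ) = 1/(27.2-7.0) = 1/20.20 = 0.04950

Option B: 2 servers μ = 13.8 (M/M/2)
  ρ_B = λ/(cμ) = 7.0/(2×13.8) = 0.2536
  Offered load a = λ/μ = cρ = 7.0/13.8 = 0.5072
  P₀ = [ Σₙ₌₀^1 aⁿ/n! + a^2/(2!(1-ρ)) ]⁻¹
  Σ = a^0/0! + a^1/1! = 1.0000 + 0.5072 = 1.5072
  a^2/(2!(1-ρ)) = 0.2573/(2 × 0.7464) = 0.1724
  P₀ = 1/(1.5072 + 0.1724) = 0.5954
  Lq = P₀·a^2·ρ / (2!(1-ρ)²) = 0.5954 × 0.2573 × 0.2536 / (2 × 0.5571) = 0.03487
  Wq_B = Lq/λ = 0.034872/7.0 = 0.0049817
  W_B = Wq_B + 1/μ = 0.0049817 + 0.072464 = 0.07745

Since W_A = 0.04950 < W_B = 0.07745, Option A (single fast server) has the shorter time in system.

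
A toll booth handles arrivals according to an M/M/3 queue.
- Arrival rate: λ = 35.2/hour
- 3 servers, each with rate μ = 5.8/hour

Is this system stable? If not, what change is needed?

Stability requires ρ = λ/(cμ) < 1
ρ = 35.2/(3 × 5.8) = 35.2/17.40 = 2.0230
Since 2.0230 ≥ 1, the system is UNSTABLE.
Need c > λ/μ = 35.2/5.8 = 6.07.
Minimum servers needed: c = 7.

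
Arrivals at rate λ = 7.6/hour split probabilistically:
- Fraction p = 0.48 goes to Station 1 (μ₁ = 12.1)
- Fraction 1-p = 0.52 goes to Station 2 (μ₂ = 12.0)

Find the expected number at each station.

Effective rates: λ₁ = 7.6×0.48 = 3.648, λ₂ = 7.6×0.52 = 3.952
Station 1: ρ₁ = 3.648/12.1 = 0.3015, L₁ = ρ₁/(1-ρ₁) = 0.3015/(1-0.3015) = 0.4316
Station 2: ρ₂ = 3.952/12.0 = 0.329333, L₂ = ρ₂/(1-ρ₂) = 0.329333/(1-0.329333) = 0.4911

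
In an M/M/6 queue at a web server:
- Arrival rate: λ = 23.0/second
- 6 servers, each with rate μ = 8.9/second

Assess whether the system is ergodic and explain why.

Stability requires ρ = λ/(cμ) < 1
ρ = 23.0/(6 × 8.9) = 23.0/53.40 = 0.4307
Since 0.4307 < 1, the system is STABLE.
The servers are busy 43.07% of the time.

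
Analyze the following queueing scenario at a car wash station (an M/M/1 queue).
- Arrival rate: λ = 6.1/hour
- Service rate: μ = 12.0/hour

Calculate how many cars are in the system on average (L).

ρ = λ/μ = 6.1/12.0 = 0.5083
For M/M/1: L = λ/(μ-λ)
L = 6.1/(12.0-6.1) = 6.1/5.90
L = 1.0339 cars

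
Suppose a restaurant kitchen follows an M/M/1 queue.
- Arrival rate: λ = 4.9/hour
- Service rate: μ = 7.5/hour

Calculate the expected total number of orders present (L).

ρ = λ/μ = 4.9/7.5 = 0.6533
For M/M/1: L = λ/(μ-λ)
L = 4.9/(7.5-4.9) = 4.9/2.60
L = 1.8846 orders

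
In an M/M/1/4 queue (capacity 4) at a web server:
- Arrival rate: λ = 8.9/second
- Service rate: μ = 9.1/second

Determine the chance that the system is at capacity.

ρ = λ/μ = 8.9/9.1 = 0.97802
P₀ = (1-ρ)/(1-ρ^(K+1)) = (1-0.97802)/(1-0.97802^5) = 0.021980/0.10517 = 0.2090
P_K = P₀×ρ^K = 0.2090 × 0.97802^4 = 0.2090 × 0.9149 = 0.1912
Blocking probability = 19.12%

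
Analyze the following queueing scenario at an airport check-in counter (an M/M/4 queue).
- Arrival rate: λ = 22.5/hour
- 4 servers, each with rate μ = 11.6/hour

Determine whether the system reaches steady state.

Stability requires ρ = λ/(cμ) < 1
ρ = 22.5/(4 × 11.6) = 22.5/46.40 = 0.4849
Since 0.4849 < 1, the system is STABLE.
The servers are busy 48.49% of the time.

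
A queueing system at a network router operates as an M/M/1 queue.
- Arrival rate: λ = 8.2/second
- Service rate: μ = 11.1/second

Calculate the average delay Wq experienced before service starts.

First, compute utilization: ρ = λ/μ = 8.2/11.1 = 0.7387
For M/M/1: Wq = λ/(μ(μ-λ))
Wq = 8.2/(11.1 × (11.1-8.2))
Wq = 8.2/(11.1 × 2.90)
Wq = 0.2547 seconds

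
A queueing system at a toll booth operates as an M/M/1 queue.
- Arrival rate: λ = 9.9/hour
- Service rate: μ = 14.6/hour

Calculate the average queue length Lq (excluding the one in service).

ρ = λ/μ = 9.9/14.6 = 0.6781
For M/M/1: Lq = λ²/(μ(μ-λ))
Lq = 98.01/(14.6 × 4.70)
Lq = 1.4283 vehicles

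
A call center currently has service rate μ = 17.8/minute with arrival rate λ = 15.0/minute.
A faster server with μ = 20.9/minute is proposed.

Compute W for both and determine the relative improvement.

System 1: ρ₁ = 15.0/17.8 = 0.8427, W₁ = 1/(17.8-15.0) = 0.35714
System 2: ρ₂ = 15.0/20.9 = 0.7177, W₂ = 1/(20.9-15.0) = 0.16949
Improvement: (W₁-W₂)/W₁ = (0.35714-0.16949)/0.35714 = 52.54%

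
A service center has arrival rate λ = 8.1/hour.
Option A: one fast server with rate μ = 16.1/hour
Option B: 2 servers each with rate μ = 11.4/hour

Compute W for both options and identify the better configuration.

Option A: single server μ = 16.1 (M/M/1)
  ρ_A = 8.1/16.1 = 0.5031
  W_A = 1/(μ-λ) = 1/(16.1-8.1) = 1/8.00 = 0.1250

Option B: 2 servers μ = 11.4 (M/M/2)
  ρ_B = λ/(cμ) = 8.1/(2×11.4) = 0.3553
  Offered load a = λ/μ = cρ = 8.1/11.4 = 0.7105
  P₀ = [ Σₙ₌₀^1 aⁿ/n! + a^2/(2!(1-ρ)) ]⁻¹
  Σ = a^0/0! + a^1/1! = 1.0000 + 0.7105 = 1.7105
  a^2/(2!(1-ρ)) = 0.5048/(2 × 0.6447) = 0.3915
  P₀ = 1/(1.7105 + 0.3915) = 0.4757
  Lq = P₀·a^2·ρ / (2!(1-ρ)²) = 0.4757 × 0.5048 × 0.3553 / (2 × 0.4157) = 0.1026
  Wq_B = Lq/λ = 0.1026/8.1 = 0.01267
  W_B = Wq_B + 1/μ = 0.01267 + 0.08772 = 0.1004

Since W_B = 0.1004 < W_A = 0.1250, Option B (multiple servers) has the shorter time in system.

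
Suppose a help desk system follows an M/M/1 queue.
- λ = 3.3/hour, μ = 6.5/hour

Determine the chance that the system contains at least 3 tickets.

ρ = λ/μ = 3.3/6.5 = 0.5077
P(N ≥ n) = ρⁿ
P(N ≥ 3) = 0.5077^3
P(N ≥ 3) = 0.1309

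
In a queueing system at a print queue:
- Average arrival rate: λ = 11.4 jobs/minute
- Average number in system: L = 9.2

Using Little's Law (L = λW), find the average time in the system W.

Little's Law: L = λW, so W = L/λ
W = 9.2/11.4 = 0.8070 minutes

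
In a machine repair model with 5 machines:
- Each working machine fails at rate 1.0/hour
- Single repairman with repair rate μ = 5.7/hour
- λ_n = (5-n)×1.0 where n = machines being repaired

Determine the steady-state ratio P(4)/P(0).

P(4)/P(0) = ∏_{i=0}^{4-1} λ_i/μ_{i+1}
= (5-0)×1.0/5.7 × (5-1)×1.0/5.7 × (5-2)×1.0/5.7 × (5-3)×1.0/5.7
= 0.1137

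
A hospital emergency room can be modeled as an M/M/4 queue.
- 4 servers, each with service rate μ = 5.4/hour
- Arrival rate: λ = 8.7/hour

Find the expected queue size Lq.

Traffic intensity: ρ = λ/(cμ) = 8.7/(4×5.4) = 0.4028
Since ρ = 0.4028 < 1, system is stable.
Offered load a = λ/μ = cρ = 8.7/5.4 = 1.6111
P₀ = [ Σₙ₌₀^3 aⁿ/n! + a^4/(4!(1-ρ)) ]⁻¹
Σ = a^0/0! + a^1/1! + a^2/2! + a^3/3! = 1.0000 + 1.6111 + 1.2978 + 0.6970 = 4.6059
a^4/(4!(1-ρ)) = 6.7375/(24 × 0.5972) = 0.4701
P₀ = 1/(4.6059 + 0.4701) = 0.1970
Lq = P₀·a^4·ρ / (4!(1-ρ)²) = 0.1970 × 6.7375 × 0.4028 / (24 × 0.3567) = 0.06245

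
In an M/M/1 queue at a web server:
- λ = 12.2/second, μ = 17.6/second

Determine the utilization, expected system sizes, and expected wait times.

Step 1: ρ = λ/μ = 12.2/17.6 = 0.6932
Step 2: L = λ/(μ-λ) = 12.2/5.40 = 2.2593
Step 3: Lq = λ²/(μ(μ-λ)) = 148.84/(17.6×5.40) = 1.5661
Step 4: W = 1/(μ-λ) = 1/5.40 = 0.18519
Step 5: Wq = λ/(μ(μ-λ)) = 12.2/(17.6×5.40) = 0.1284
Step 6: P(0) = 1-ρ = 0.3068
Verify: L = λW = 12.2×0.18519 = 2.2593 ✔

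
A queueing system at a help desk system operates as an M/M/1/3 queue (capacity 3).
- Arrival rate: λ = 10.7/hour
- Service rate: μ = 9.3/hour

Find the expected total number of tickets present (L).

ρ = λ/μ = 10.7/9.3 = 1.1505
P₀ = (1-ρ)/(1-ρ^(K+1)) = (1-1.1505)/(1-1.1505^4) = -0.1505/-0.7520 = 0.2001
P_K = P₀×ρ^K = 0.20012 × 1.1505^3 = 0.20012 × 1.5229 = 0.3048
L = ρ[1 - (K+1)ρ^K + Kρ^(K+1)] / [(1-ρ)(1-ρ^(K+1))]
L = 1.1505 × (1 - 4×1.52286 + 3×1.75205) / ((1 - 1.1505) × (1 - 1.75205)) = 1.6743 tickets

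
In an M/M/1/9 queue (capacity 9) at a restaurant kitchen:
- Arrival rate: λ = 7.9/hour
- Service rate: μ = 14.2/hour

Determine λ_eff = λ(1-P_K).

ρ = λ/μ = 7.9/14.2 = 0.55634
P₀ = (1-ρ)/(1-ρ^(K+1)) = (1-0.55634)/(1-0.55634^10) = 0.4437/0.9972 = 0.4449
P_K = P₀×ρ^K = 0.4449 × 0.55634^9 = 0.4449 × 0.005106 = 0.002272
λ_eff = λ(1-P_K) = 7.9 × (1 - 0.002272) = 7.9 × 0.99773 = 7.8821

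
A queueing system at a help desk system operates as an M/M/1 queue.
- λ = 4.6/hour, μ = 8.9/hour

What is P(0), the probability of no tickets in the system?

ρ = λ/μ = 4.6/8.9 = 0.5169
P(0) = 1 - ρ = 1 - 0.5169 = 0.4831
The server is idle 48.31% of the time.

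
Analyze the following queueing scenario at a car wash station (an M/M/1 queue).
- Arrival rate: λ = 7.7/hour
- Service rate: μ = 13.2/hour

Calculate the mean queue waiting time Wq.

First, compute utilization: ρ = λ/μ = 7.7/13.2 = 0.5833
For M/M/1: Wq = λ/(μ(μ-λ))
Wq = 7.7/(13.2 × (13.2-7.7))
Wq = 7.7/(13.2 × 5.50)
Wq = 0.1061 hours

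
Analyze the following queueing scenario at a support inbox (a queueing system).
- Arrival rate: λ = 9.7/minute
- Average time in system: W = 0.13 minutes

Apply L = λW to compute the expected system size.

Little's Law: L = λW
L = 9.7 × 0.13 = 1.2610 emails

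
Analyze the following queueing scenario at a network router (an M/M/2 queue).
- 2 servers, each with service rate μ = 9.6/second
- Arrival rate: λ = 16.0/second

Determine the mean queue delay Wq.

Traffic intensity: ρ = λ/(cμ) = 16.0/(2×9.6) = 0.8333
Since ρ = 0.8333 < 1, system is stable.
Offered load a = λ/μ = cρ = 16.0/9.6 = 1.6667
P₀ = [ Σₙ₌₀^1 aⁿ/n! + a^2/(2!(1-ρ)) ]⁻¹
Σ = a^0/0! + a^1/1! = 1.0000 + 1.6667 = 2.6667
a^2/(2!(1-ρ)) = 2.77778/(2 × 0.166667) = 8.3333
P₀ = 1/(2.6667 + 8.3333) = 0.09091
Lq = P₀·a^2·ρ / (2!(1-ρ)²) = 0.090909 × 2.7778 × 0.83333 / (2 × 0.027778) = 3.7879
Wq = Lq/λ = 3.7879/16.0 = 0.2367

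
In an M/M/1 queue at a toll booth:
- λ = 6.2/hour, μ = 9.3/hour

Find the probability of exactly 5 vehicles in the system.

ρ = λ/μ = 6.2/9.3 = 0.6667
P(n) = (1-ρ)ρⁿ
P(5) = (1-0.6667) × 0.6667^5
P(5) = 0.3333 × 0.1317
P(5) = 0.04390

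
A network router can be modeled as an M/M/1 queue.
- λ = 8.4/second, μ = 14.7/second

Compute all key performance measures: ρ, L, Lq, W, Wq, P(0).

Step 1: ρ = λ/μ = 8.4/14.7 = 0.5714
Step 2: L = λ/(μ-λ) = 8.4/6.30 = 1.3333
Step 3: Lq = λ²/(μ(μ-λ)) = 70.56/(14.7×6.30) = 0.7619
Step 4: W = 1/(μ-λ) = 1/6.30 = 0.15873
Step 5: Wq = λ/(μ(μ-λ)) = 8.4/(14.7×6.30) = 0.09070
Step 6: P(0) = 1-ρ = 0.4286
Verify: L = λW = 8.4×0.15873 = 1.3333 ✔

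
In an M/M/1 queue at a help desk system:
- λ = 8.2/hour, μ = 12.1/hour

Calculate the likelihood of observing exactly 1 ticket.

ρ = λ/μ = 8.2/12.1 = 0.6777
P(n) = (1-ρ)ρⁿ
P(1) = (1-0.6777) × 0.6777^1
P(1) = 0.3223 × 0.6777
P(1) = 0.2184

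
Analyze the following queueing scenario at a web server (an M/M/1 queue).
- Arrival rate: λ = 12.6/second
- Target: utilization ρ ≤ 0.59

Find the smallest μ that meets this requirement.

ρ = λ/μ, so μ = λ/ρ
μ ≥ 12.6/0.59 = 21.3559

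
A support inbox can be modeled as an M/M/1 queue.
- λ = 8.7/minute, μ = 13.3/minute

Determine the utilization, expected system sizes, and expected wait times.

Step 1: ρ = λ/μ = 8.7/13.3 = 0.6541
Step 2: L = λ/(μ-λ) = 8.7/4.60 = 1.8913
Step 3: Lq = λ²/(μ(μ-λ)) = 75.69/(13.3×4.60) = 1.2372
Step 4: W = 1/(μ-λ) = 1/4.60 = 0.21739
Step 5: Wq = λ/(μ(μ-λ)) = 8.7/(13.3×4.60) = 0.1422
Step 6: P(0) = 1-ρ = 0.3459
Verify: L = λW = 8.7×0.21739 = 1.8913 ✔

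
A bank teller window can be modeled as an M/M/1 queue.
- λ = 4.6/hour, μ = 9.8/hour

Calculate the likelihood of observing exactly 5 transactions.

ρ = λ/μ = 4.6/9.8 = 0.4694
P(n) = (1-ρ)ρⁿ
P(5) = (1-0.4694) × 0.4694^5
P(5) = 0.5306 × 0.02279
P(5) = 0.01209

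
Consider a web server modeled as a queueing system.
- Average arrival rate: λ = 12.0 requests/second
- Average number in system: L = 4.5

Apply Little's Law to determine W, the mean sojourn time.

Little's Law: L = λW, so W = L/λ
W = 4.5/12.0 = 0.3750 seconds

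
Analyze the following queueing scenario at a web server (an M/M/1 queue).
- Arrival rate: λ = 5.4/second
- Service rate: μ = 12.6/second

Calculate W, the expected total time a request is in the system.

First, compute utilization: ρ = λ/μ = 5.4/12.6 = 0.4286
For M/M/1: W = 1/(μ-λ)
W = 1/(12.6-5.4) = 1/7.20
W = 0.1389 seconds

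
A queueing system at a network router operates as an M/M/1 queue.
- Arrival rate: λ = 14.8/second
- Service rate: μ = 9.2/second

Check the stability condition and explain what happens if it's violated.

Stability requires ρ = λ/(cμ) < 1
ρ = 14.8/(1 × 9.2) = 14.8/9.20 = 1.6087
Since 1.6087 ≥ 1, the system is UNSTABLE.
Queue grows without bound. Need μ > λ = 14.8.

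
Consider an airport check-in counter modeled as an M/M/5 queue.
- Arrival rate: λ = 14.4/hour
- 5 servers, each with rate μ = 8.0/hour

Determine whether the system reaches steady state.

Stability requires ρ = λ/(cμ) < 1
ρ = 14.4/(5 × 8.0) = 14.4/40.00 = 0.3600
Since 0.3600 < 1, the system is STABLE.
The servers are busy 36.00% of the time.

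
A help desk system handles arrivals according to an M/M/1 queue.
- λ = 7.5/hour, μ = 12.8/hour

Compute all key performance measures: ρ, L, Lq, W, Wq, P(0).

Step 1: ρ = λ/μ = 7.5/12.8 = 0.5859
Step 2: L = λ/(μ-λ) = 7.5/5.30 = 1.4151
Step 3: Lq = λ²/(μ(μ-λ)) = 56.25/(12.8×5.30) = 0.8292
Step 4: W = 1/(μ-λ) = 1/5.30 = 0.18868
Step 5: Wq = λ/(μ(μ-λ)) = 7.5/(12.8×5.30) = 0.1106
Step 6: P(0) = 1-ρ = 0.4141
Verify: L = λW = 7.5×0.18868 = 1.4151 ✔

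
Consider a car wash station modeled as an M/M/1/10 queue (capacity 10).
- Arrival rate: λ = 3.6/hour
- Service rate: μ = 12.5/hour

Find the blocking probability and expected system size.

ρ = λ/μ = 3.6/12.5 = 0.2880
P₀ = (1-ρ)/(1-ρ^(K+1)) = (1-0.2880)/(1-0.2880^11) = 0.7120/1.0000 = 0.7120
P_K = P₀×ρ^K = 0.7120 × 0.2880^10 = 0.7120 × 0.000003926 = 0.000002795
Blocking probability P_10 = 0.000002795 (0.0002795%)
L = ρ[1 - (K+1)ρ^K + Kρ^(K+1)] / [(1-ρ)(1-ρ^(K+1))]
L = 0.2880 × (1 - 11×0.000003926 + 10×0.000001131) / ((1 - 0.2880) × (1 - 0.000001131)) = 0.4045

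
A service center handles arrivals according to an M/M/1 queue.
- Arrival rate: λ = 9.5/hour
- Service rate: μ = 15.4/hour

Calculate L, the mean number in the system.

ρ = λ/μ = 9.5/15.4 = 0.6169
For M/M/1: L = λ/(μ-λ)
L = 9.5/(15.4-9.5) = 9.5/5.90
L = 1.6102 customers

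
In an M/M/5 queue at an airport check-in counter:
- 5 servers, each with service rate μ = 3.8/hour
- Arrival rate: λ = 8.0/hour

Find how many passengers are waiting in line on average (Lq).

Traffic intensity: ρ = λ/(cμ) = 8.0/(5×3.8) = 0.4211
Since ρ = 0.4211 < 1, system is stable.
Offered load a = λ/μ = cρ = 8.0/3.8 = 2.1053
P₀ = [ Σₙ₌₀^4 aⁿ/n! + a^5/(5!(1-ρ)) ]⁻¹
Σ = a^0/0! + a^1/1! + a^2/2! + a^3/3! + a^4/4! = 1.0000 + 2.1053 + 2.2161 + 1.5551 + 0.8185 = 7.6950
a^5/(5!(1-ρ)) = 41.3554/(120 × 0.5789) = 0.5953
P₀ = 1/(7.6950 + 0.5953) = 0.1206
Lq = P₀·a^5·ρ / (5!(1-ρ)²) = 0.12062 × 41.3554 × 0.42105 / (120 × 0.33518) = 0.05222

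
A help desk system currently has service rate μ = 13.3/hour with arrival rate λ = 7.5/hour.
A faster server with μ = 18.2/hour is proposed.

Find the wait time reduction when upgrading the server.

System 1: ρ₁ = 7.5/13.3 = 0.5639, W₁ = 1/(13.3-7.5) = 0.1724
System 2: ρ₂ = 7.5/18.2 = 0.4121, W₂ = 1/(18.2-7.5) = 0.09346
Improvement: (W₁-W₂)/W₁ = (0.1724-0.09346)/0.1724 = 45.79%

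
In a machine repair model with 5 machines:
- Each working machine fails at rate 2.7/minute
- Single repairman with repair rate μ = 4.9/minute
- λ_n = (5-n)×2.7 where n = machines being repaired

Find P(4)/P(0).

P(4)/P(0) = ∏_{i=0}^{4-1} λ_i/μ_{i+1}
= (5-0)×2.7/4.9 × (5-1)×2.7/4.9 × (5-2)×2.7/4.9 × (5-3)×2.7/4.9
= 11.0625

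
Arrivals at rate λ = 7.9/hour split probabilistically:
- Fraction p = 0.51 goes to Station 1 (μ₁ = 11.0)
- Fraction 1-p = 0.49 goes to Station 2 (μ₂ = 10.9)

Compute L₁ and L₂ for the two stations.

Effective rates: λ₁ = 7.9×0.51 = 4.029, λ₂ = 7.9×0.49 = 3.871
Station 1: ρ₁ = 4.029/11.0 = 0.3663, L₁ = ρ₁/(1-ρ₁) = 0.3663/(1-0.3663) = 0.5780
Station 2: ρ₂ = 3.871/10.9 = 0.35514, L₂ = ρ₂/(1-ρ₂) = 0.35514/(1-0.35514) = 0.5507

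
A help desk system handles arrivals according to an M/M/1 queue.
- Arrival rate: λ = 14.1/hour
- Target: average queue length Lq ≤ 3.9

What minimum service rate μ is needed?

For M/M/1: Lq = λ²/(μ(μ-λ))
Need Lq ≤ 3.9, i.e. μ(μ-λ) ≥ λ²/3.9
μ² - 14.1μ - 198.81/3.9 ≥ 0  →  μ² - 14.1μ - 50.97692 ≥ 0
Quadratic formula (positive root): μ = [λ + √(λ² + 4×50.97692)]/2
Discriminant: 198.81 + 4×50.97692 = 402.7177, √402.7177 = 20.0678
μ ≥ (14.1 + 20.0678)/2 = 17.0839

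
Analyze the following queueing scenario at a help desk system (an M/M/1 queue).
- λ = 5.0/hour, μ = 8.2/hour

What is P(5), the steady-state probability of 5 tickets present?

ρ = λ/μ = 5.0/8.2 = 0.60976
P(n) = (1-ρ)ρⁿ
P(5) = (1-0.60976) × 0.60976^5
P(5) = 0.3902 × 0.08429
P(5) = 0.03289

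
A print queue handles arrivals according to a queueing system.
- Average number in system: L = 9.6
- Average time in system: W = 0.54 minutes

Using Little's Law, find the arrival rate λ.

Little's Law: L = λW, so λ = L/W
λ = 9.6/0.54 = 17.7778 jobs/minute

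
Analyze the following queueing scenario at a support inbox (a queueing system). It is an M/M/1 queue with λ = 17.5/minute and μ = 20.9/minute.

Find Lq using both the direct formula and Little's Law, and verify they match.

Method 1 (direct): Lq = λ²/(μ(μ-λ)) = 306.25/(20.9 × 3.40) = 4.3097

Method 2 (Little's Law):
W = 1/(μ-λ) = 1/3.40 = 0.29412
Wq = W - 1/μ = 0.29412 - 0.047847 = 0.24627
Lq = λWq = 17.5 × 0.24627 = 4.3097 ✔ (matches Method 1)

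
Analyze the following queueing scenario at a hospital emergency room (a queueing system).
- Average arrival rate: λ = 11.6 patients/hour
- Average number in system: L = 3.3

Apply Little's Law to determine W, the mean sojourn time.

Little's Law: L = λW, so W = L/λ
W = 3.3/11.6 = 0.2845 hours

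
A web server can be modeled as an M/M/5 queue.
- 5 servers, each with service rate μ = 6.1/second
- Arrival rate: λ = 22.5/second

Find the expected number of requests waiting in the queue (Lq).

Traffic intensity: ρ = λ/(cμ) = 22.5/(5×6.1) = 0.7377
Since ρ = 0.7377 < 1, system is stable.
Offered load a = λ/μ = cρ = 22.5/6.1 = 3.6885
P₀ = [ Σₙ₌₀^4 aⁿ/n! + a^5/(5!(1-ρ)) ]⁻¹
Σ = a^0/0! + a^1/1! + a^2/2! + a^3/3! + a^4/4! = 1.0000 + 3.6885 + 6.8026 + 8.3639 + 7.7126 = 27.5676
a^5/(5!(1-ρ)) = 682.7527/(120 × 0.262295) = 21.6916
P₀ = 1/(27.5676 + 21.6916) = 0.02030
Lq = P₀·a^5·ρ / (5!(1-ρ)²) = 0.020301 × 682.7527 × 0.73770 / (120 × 0.068799) = 1.2385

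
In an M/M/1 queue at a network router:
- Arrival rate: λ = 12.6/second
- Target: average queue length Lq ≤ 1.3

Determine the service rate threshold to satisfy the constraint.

For M/M/1: Lq = λ²/(μ(μ-λ))
Need Lq ≤ 1.3, i.e. μ(μ-λ) ≥ λ²/1.3
μ² - 12.6μ - 158.76/1.3 ≥ 0  →  μ² - 12.6μ - 122.12308 ≥ 0
Quadratic formula (positive root): μ = [λ + √(λ² + 4×122.12308)]/2
Discriminant: 158.76 + 4×122.12308 = 647.2523, √647.2523 = 25.4412
μ ≥ (12.6 + 25.4412)/2 = 19.0206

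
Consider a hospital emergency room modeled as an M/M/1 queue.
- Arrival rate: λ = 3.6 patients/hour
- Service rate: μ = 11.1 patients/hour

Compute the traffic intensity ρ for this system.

Server utilization: ρ = λ/μ
ρ = 3.6/11.1 = 0.3243
The server is busy 32.43% of the time.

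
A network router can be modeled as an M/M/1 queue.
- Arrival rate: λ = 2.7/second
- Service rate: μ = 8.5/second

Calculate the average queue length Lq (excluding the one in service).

ρ = λ/μ = 2.7/8.5 = 0.3176
For M/M/1: Lq = λ²/(μ(μ-λ))
Lq = 7.29/(8.5 × 5.80)
Lq = 0.1479 packets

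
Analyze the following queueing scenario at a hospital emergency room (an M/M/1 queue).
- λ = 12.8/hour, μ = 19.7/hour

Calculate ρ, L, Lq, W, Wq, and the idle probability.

Step 1: ρ = λ/μ = 12.8/19.7 = 0.6497
Step 2: L = λ/(μ-λ) = 12.8/6.90 = 1.8551
Step 3: Lq = λ²/(μ(μ-λ)) = 163.84/(19.7×6.90) = 1.2053
Step 4: W = 1/(μ-λ) = 1/6.90 = 0.14493
Step 5: Wq = λ/(μ(μ-λ)) = 12.8/(19.7×6.90) = 0.09417
Step 6: P(0) = 1-ρ = 0.3503
Verify: L = λW = 12.8×0.14493 = 1.8551 ✔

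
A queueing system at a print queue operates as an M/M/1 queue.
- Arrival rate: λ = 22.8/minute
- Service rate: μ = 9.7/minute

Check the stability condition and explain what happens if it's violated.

Stability requires ρ = λ/(cμ) < 1
ρ = 22.8/(1 × 9.7) = 22.8/9.70 = 2.3505
Since 2.3505 ≥ 1, the system is UNSTABLE.
Queue grows without bound. Need μ > λ = 22.8.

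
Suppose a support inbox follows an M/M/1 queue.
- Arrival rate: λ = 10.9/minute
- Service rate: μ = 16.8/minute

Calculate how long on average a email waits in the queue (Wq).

First, compute utilization: ρ = λ/μ = 10.9/16.8 = 0.6488
For M/M/1: Wq = λ/(μ(μ-λ))
Wq = 10.9/(16.8 × (16.8-10.9))
Wq = 10.9/(16.8 × 5.90)
Wq = 0.1100 minutes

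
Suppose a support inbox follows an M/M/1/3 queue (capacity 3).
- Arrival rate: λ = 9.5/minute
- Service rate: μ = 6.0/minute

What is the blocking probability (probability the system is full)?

ρ = λ/μ = 9.5/6.0 = 1.5833
P₀ = (1-ρ)/(1-ρ^(K+1)) = (1-1.5833)/(1-1.5833^4) = -0.5833/-5.2842 = 0.1104
P_K = P₀×ρ^K = 0.11038 × 1.5833^3 = 0.11038 × 3.9691 = 0.4381
Blocking probability = 43.81%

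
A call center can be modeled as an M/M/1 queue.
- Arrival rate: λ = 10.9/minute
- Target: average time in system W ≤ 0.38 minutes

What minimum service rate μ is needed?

For M/M/1: W = 1/(μ-λ)
Need W ≤ 0.38, so 1/(μ-λ) ≤ 0.38
μ - λ ≥ 1/0.38 = 2.6316
μ ≥ 10.9 + 2.6316 = 13.5316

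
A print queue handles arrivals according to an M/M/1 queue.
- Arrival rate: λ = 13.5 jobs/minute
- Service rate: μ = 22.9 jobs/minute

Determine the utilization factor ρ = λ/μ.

Server utilization: ρ = λ/μ
ρ = 13.5/22.9 = 0.5895
The server is busy 58.95% of the time.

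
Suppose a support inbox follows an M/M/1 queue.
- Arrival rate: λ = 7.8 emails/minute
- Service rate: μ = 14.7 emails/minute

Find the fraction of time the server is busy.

Server utilization: ρ = λ/μ
ρ = 7.8/14.7 = 0.5306
The server is busy 53.06% of the time.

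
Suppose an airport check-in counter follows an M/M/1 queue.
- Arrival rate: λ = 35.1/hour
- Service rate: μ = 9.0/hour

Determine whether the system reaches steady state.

Stability requires ρ = λ/(cμ) < 1
ρ = 35.1/(1 × 9.0) = 35.1/9.00 = 3.9000
Since 3.9000 ≥ 1, the system is UNSTABLE.
Queue grows without bound. Need μ > λ = 35.1.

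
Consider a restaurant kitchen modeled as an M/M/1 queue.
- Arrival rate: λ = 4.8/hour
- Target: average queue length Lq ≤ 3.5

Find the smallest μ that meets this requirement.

For M/M/1: Lq = λ²/(μ(μ-λ))
Need Lq ≤ 3.5, i.e. μ(μ-λ) ≥ λ²/3.5
μ² - 4.8μ - 23.04/3.5 ≥ 0  →  μ² - 4.8μ - 6.58286 ≥ 0
Quadratic formula (positive root): μ = [λ + √(λ² + 4×6.58286)]/2
Discriminant: 23.04 + 4×6.58286 = 49.3714, √49.3714 = 7.0265
μ ≥ (4.8 + 7.0265)/2 = 5.9132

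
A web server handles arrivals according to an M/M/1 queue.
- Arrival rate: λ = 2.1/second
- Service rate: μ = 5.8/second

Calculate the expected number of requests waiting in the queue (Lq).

ρ = λ/μ = 2.1/5.8 = 0.3621
For M/M/1: Lq = λ²/(μ(μ-λ))
Lq = 4.41/(5.8 × 3.70)
Lq = 0.2055 requests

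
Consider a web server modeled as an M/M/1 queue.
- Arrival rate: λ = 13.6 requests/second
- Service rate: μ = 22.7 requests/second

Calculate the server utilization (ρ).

Server utilization: ρ = λ/μ
ρ = 13.6/22.7 = 0.5991
The server is busy 59.91% of the time.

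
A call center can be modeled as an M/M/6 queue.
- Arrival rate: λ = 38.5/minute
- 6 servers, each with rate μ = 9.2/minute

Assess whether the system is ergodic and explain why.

Stability requires ρ = λ/(cμ) < 1
ρ = 38.5/(6 × 9.2) = 38.5/55.20 = 0.6975
Since 0.6975 < 1, the system is STABLE.
The servers are busy 69.75% of the time.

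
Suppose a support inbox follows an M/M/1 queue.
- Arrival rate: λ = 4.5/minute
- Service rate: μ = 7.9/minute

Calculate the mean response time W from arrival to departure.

First, compute utilization: ρ = λ/μ = 4.5/7.9 = 0.5696
For M/M/1: W = 1/(μ-λ)
W = 1/(7.9-4.5) = 1/3.40
W = 0.2941 minutes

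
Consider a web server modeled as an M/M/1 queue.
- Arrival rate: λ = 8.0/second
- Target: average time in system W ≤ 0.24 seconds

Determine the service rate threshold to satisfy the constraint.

For M/M/1: W = 1/(μ-λ)
Need W ≤ 0.24, so 1/(μ-λ) ≤ 0.24
μ - λ ≥ 1/0.24 = 4.1667
μ ≥ 8.0 + 4.1667 = 12.1667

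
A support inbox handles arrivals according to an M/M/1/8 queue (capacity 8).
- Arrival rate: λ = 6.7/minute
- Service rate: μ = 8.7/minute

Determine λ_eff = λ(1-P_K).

ρ = λ/μ = 6.7/8.7 = 0.770115
P₀ = (1-ρ)/(1-ρ^(K+1)) = (1-0.770115)/(1-0.770115^9) = 0.2299/0.9047 = 0.2541
P_K = P₀×ρ^K = 0.25410 × 0.770115^8 = 0.25410 × 0.12372 = 0.03144
λ_eff = λ(1-P_K) = 6.7 × (1 - 0.03144) = 6.7 × 0.96856 = 6.4894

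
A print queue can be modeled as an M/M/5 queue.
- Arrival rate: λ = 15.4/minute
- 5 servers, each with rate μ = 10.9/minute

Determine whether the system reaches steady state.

Stability requires ρ = λ/(cμ) < 1
ρ = 15.4/(5 × 10.9) = 15.4/54.50 = 0.2826
Since 0.2826 < 1, the system is STABLE.
The servers are busy 28.26% of the time.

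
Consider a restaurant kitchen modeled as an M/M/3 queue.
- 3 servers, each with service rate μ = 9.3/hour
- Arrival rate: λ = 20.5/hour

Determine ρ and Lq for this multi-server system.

Traffic intensity: ρ = λ/(cμ) = 20.5/(3×9.3) = 0.7348
Since ρ = 0.7348 < 1, system is stable.
Offered load a = λ/μ = cρ = 20.5/9.3 = 2.2043
P₀ = [ Σₙ₌₀^2 aⁿ/n! + a^3/(3!(1-ρ)) ]⁻¹
Σ = a^0/0! + a^1/1! + a^2/2! = 1.0000 + 2.2043 + 2.4295 = 5.6338
a^3/(3!(1-ρ)) = 10.7106/(6 × 0.265233) = 6.7303
P₀ = 1/(5.6338 + 6.7303) = 0.08088
Lq = P₀·a^3·ρ / (3!(1-ρ)²) = 0.08088 × 10.7106 × 0.7348 / (6 × 0.07035) = 1.5080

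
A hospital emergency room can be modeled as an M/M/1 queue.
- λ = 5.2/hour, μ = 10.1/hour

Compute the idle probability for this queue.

ρ = λ/μ = 5.2/10.1 = 0.5149
P(0) = 1 - ρ = 1 - 0.5149 = 0.4851
The server is idle 48.51% of the time.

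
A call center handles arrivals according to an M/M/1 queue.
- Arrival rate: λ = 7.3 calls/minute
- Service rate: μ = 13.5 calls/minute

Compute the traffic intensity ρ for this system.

Server utilization: ρ = λ/μ
ρ = 7.3/13.5 = 0.5407
The server is busy 54.07% of the time.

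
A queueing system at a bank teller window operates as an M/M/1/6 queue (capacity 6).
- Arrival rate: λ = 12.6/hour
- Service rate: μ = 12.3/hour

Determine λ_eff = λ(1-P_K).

ρ = λ/μ = 12.6/12.3 = 1.02439
P₀ = (1-ρ)/(1-ρ^(K+1)) = (1-1.02439)/(1-1.02439^7) = -0.024390/-0.18374 = 0.1327
P_K = P₀×ρ^K = 0.13274 × 1.02439^6 = 0.13274 × 1.1556 = 0.1534
λ_eff = λ(1-P_K) = 12.6 × (1 - 0.15339) = 12.6 × 0.84661 = 10.6673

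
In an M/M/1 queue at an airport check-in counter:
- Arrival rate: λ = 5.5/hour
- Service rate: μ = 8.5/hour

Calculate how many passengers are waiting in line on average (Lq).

ρ = λ/μ = 5.5/8.5 = 0.6471
For M/M/1: Lq = λ²/(μ(μ-λ))
Lq = 30.25/(8.5 × 3.00)
Lq = 1.1863 passengers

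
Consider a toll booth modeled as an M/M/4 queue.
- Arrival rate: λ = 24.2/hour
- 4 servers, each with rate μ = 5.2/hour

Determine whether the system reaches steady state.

Stability requires ρ = λ/(cμ) < 1
ρ = 24.2/(4 × 5.2) = 24.2/20.80 = 1.1635
Since 1.1635 ≥ 1, the system is UNSTABLE.
Need c > λ/μ = 24.2/5.2 = 4.65.
Minimum servers needed: c = 5.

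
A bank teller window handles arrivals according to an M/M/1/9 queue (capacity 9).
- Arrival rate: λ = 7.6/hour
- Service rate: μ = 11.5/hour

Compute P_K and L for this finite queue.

ρ = λ/μ = 7.6/11.5 = 0.66087
P₀ = (1-ρ)/(1-ρ^(K+1)) = (1-0.66087)/(1-0.66087^10) = 0.3391/0.9841 = 0.3446
P_K = P₀×ρ^K = 0.34461 × 0.66087^9 = 0.34461 × 0.024046 = 0.008286
Blocking probability P_9 = 0.008286 (0.83%)
L = ρ[1 - (K+1)ρ^K + Kρ^(K+1)] / [(1-ρ)(1-ρ^(K+1))]
L = 0.66087 × (1 - 10×0.024046 + 9×0.015891) / ((1 - 0.66087) × (1 - 0.015891)) = 1.7872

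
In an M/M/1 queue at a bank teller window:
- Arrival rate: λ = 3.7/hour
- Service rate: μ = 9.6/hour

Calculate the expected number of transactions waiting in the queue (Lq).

ρ = λ/μ = 3.7/9.6 = 0.3854
For M/M/1: Lq = λ²/(μ(μ-λ))
Lq = 13.69/(9.6 × 5.90)
Lq = 0.2417 transactions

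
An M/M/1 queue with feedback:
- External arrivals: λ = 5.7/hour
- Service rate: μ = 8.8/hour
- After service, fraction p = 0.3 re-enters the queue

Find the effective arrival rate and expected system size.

Effective arrival rate: λ_eff = λ/(1-p) = 5.7/(1-0.3) = 5.7/0.70 = 8.142857
ρ = λ_eff/μ = 8.142857/8.8 = 0.9253247
L = ρ/(1-ρ) = 0.9253247/(1-0.9253247) = 12.3913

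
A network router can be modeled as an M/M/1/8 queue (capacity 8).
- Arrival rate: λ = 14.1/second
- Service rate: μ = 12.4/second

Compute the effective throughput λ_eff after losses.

ρ = λ/μ = 14.1/12.4 = 1.1371
P₀ = (1-ρ)/(1-ρ^(K+1)) = (1-1.1371)/(1-1.1371^9) = -0.1371/-2.1782 = 0.06294
P_K = P₀×ρ^K = 0.06294 × 1.1371^8 = 0.06294 × 2.7950 = 0.1759
λ_eff = λ(1-P_K) = 14.1 × (1 - 0.17592) = 14.1 × 0.82408 = 11.6195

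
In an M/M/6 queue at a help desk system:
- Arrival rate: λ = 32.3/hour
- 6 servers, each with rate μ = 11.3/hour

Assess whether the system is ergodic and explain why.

Stability requires ρ = λ/(cμ) < 1
ρ = 32.3/(6 × 11.3) = 32.3/67.80 = 0.4764
Since 0.4764 < 1, the system is STABLE.
The servers are busy 47.64% of the time.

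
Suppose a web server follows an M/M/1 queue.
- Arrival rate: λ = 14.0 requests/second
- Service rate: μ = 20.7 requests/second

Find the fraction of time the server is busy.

Server utilization: ρ = λ/μ
ρ = 14.0/20.7 = 0.6763
The server is busy 67.63% of the time.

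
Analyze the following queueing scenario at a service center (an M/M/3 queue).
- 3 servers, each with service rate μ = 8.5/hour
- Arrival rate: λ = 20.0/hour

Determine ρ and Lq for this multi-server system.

Traffic intensity: ρ = λ/(cμ) = 20.0/(3×8.5) = 0.7843
Since ρ = 0.7843 < 1, system is stable.
Offered load a = λ/μ = cρ = 20.0/8.5 = 2.3529
P₀ = [ Σₙ₌₀^2 aⁿ/n! + a^3/(3!(1-ρ)) ]⁻¹
Σ = a^0/0! + a^1/1! + a^2/2! = 1.0000 + 2.3529 + 2.7682 = 6.1211
a^3/(3!(1-ρ)) = 13.0267/(6 × 0.215686) = 10.0661
P₀ = 1/(6.1211 + 10.0661) = 0.06178
Lq = P₀·a^3·ρ / (3!(1-ρ)²) = 0.061777 × 13.0267 × 0.78431 / (6 × 0.046521) = 2.2613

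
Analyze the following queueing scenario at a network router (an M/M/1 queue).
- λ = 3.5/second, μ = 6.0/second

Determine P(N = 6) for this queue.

ρ = λ/μ = 3.5/6.0 = 0.58333
P(n) = (1-ρ)ρⁿ
P(6) = (1-0.58333) × 0.58333^6
P(6) = 0.4167 × 0.03940
P(6) = 0.01642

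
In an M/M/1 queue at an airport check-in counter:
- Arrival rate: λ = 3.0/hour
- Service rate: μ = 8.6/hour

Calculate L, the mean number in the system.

ρ = λ/μ = 3.0/8.6 = 0.3488
For M/M/1: L = λ/(μ-λ)
L = 3.0/(8.6-3.0) = 3.0/5.60
L = 0.5357 passengers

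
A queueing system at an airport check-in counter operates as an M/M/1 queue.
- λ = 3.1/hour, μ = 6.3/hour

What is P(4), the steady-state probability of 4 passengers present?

ρ = λ/μ = 3.1/6.3 = 0.4921
P(n) = (1-ρ)ρⁿ
P(4) = (1-0.4921) × 0.4921^4
P(4) = 0.5079 × 0.05864
P(4) = 0.02978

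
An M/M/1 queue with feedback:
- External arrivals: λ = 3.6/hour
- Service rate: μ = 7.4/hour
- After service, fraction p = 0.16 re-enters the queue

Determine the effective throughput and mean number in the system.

Effective arrival rate: λ_eff = λ/(1-p) = 3.6/(1-0.16) = 3.6/0.84 = 4.2857
ρ = λ_eff/μ = 4.2857/7.4 = 0.57915
L = ρ/(1-ρ) = 0.57915/(1-0.57915) = 1.3761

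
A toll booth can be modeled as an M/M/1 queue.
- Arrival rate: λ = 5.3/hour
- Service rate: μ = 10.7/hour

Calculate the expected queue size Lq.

ρ = λ/μ = 5.3/10.7 = 0.4953
For M/M/1: Lq = λ²/(μ(μ-λ))
Lq = 28.09/(10.7 × 5.40)
Lq = 0.4862 vehicles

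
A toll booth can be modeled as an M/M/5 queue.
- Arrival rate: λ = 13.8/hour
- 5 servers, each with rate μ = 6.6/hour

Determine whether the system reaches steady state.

Stability requires ρ = λ/(cμ) < 1
ρ = 13.8/(5 × 6.6) = 13.8/33.00 = 0.4182
Since 0.4182 < 1, the system is STABLE.
The servers are busy 41.82% of the time.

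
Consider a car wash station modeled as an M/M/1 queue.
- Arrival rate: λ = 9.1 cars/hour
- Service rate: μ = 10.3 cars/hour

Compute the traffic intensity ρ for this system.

Server utilization: ρ = λ/μ
ρ = 9.1/10.3 = 0.8835
The server is busy 88.35% of the time.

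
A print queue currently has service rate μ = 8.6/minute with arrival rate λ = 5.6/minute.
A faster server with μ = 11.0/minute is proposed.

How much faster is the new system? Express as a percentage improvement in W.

System 1: ρ₁ = 5.6/8.6 = 0.6512, W₁ = 1/(8.6-5.6) = 0.33333
System 2: ρ₂ = 5.6/11.0 = 0.5091, W₂ = 1/(11.0-5.6) = 0.18519
Improvement: (W₁-W₂)/W₁ = (0.33333-0.18519)/0.33333 = 44.44%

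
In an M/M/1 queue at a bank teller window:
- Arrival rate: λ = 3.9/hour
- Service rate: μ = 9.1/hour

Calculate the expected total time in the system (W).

First, compute utilization: ρ = λ/μ = 3.9/9.1 = 0.4286
For M/M/1: W = 1/(μ-λ)
W = 1/(9.1-3.9) = 1/5.20
W = 0.1923 hours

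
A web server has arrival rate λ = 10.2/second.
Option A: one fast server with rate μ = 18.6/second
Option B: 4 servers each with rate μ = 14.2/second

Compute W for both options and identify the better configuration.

Option A: single server μ = 18.6 (M/M/1)
  ρ_A = 10.2/18.6 = 0.5484
  W_A = 1/(μ-λ) = 1/(18.6-10.2) = 1/8.40 = 0.1190

Option B: 4 servers μ = 14.2 (M/M/4)
  ρ_B = λ/(cμ) = 10.2/(4×14.2) = 0.1796
  Offered load a = λ/μ = cρ = 10.2/14.2 = 0.7183
  P₀ = [ Σₙ₌₀^3 aⁿ/n! + a^4/(4!(1-ρ)) ]⁻¹
  Σ = a^0/0! + a^1/1! + a^2/2! + a^3/3! = 1.0000 + 0.7183 + 0.2580 + 0.06177 = 2.0381
  a^4/(4!(1-ρ)) = 0.2662/(24 × 0.8204) = 0.01352
  P₀ = 1/(2.0381 + 0.01352) = 0.4874
  Lq = P₀·a^4·ρ / (4!(1-ρ)²) = 0.48743 × 0.26622 × 0.17958 / (24 × 0.67309) = 0.001443
  Wq_B = Lq/λ = 0.0014425/10.2 = 0.0001414
  W_B = Wq_B + 1/μ = 0.0001414 + 0.07042 = 0.07056

Since W_B = 0.07056 < W_A = 0.1190, Option B (multiple servers) has the shorter time in system.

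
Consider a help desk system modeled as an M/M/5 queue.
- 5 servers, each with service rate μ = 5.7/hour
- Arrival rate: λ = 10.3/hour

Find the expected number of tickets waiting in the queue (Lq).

Traffic intensity: ρ = λ/(cμ) = 10.3/(5×5.7) = 0.3614
Since ρ = 0.3614 < 1, system is stable.
Offered load a = λ/μ = cρ = 10.3/5.7 = 1.8070
P₀ = [ Σₙ₌₀^4 aⁿ/n! + a^5/(5!(1-ρ)) ]⁻¹
Σ = a^0/0! + a^1/1! + a^2/2! + a^3/3! + a^4/4! = 1.000000 + 1.807018 + 1.632656 + 0.9834128 + 0.4442610 = 5.8673
a^5/(5!(1-ρ)) = 19.2669/(120 × 0.6386) = 0.2514
P₀ = 1/(5.8673 + 0.2514) = 0.1634
Lq = P₀·a^5·ρ / (5!(1-ρ)²) = 0.1634 × 19.2669 × 0.3614 / (120 × 0.4078) = 0.02325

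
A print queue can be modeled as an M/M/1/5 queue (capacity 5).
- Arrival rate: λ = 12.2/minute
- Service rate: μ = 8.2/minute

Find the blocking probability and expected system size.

ρ = λ/μ = 12.2/8.2 = 1.4878
P₀ = (1-ρ)/(1-ρ^(K+1)) = (1-1.4878)/(1-1.4878^6) = -0.4878/-9.8459 = 0.04954
P_K = P₀×ρ^K = 0.049543 × 1.4878^5 = 0.049543 × 7.2899 = 0.3612
Blocking probability P_5 = 0.3612 (36.12%)
L = ρ[1 - (K+1)ρ^K + Kρ^(K+1)] / [(1-ρ)(1-ρ^(K+1))]
L = 1.4878 × (1 - 6×7.2899 + 5×10.8459) / ((1 - 1.4878) × (1 - 10.8459)) = 3.5594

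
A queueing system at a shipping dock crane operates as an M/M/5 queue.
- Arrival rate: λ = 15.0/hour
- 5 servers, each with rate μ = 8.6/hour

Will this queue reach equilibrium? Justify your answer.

Stability requires ρ = λ/(cμ) < 1
ρ = 15.0/(5 × 8.6) = 15.0/43.00 = 0.3488
Since 0.3488 < 1, the system is STABLE.
The servers are busy 34.88% of the time.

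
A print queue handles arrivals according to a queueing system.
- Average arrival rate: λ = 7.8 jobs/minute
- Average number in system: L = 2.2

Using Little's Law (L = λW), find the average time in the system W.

Little's Law: L = λW, so W = L/λ
W = 2.2/7.8 = 0.2821 minutes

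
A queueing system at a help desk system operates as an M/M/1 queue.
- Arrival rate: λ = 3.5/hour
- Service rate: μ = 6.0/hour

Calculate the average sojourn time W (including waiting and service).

First, compute utilization: ρ = λ/μ = 3.5/6.0 = 0.5833
For M/M/1: W = 1/(μ-λ)
W = 1/(6.0-3.5) = 1/2.50
W = 0.4000 hours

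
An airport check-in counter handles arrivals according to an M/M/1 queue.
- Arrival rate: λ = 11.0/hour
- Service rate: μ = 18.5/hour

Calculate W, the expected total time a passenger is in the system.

First, compute utilization: ρ = λ/μ = 11.0/18.5 = 0.5946
For M/M/1: W = 1/(μ-λ)
W = 1/(18.5-11.0) = 1/7.50
W = 0.1333 hours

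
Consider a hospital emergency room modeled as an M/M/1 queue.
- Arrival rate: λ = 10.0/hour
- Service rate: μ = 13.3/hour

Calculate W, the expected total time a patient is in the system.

First, compute utilization: ρ = λ/μ = 10.0/13.3 = 0.7519
For M/M/1: W = 1/(μ-λ)
W = 1/(13.3-10.0) = 1/3.30
W = 0.3030 hours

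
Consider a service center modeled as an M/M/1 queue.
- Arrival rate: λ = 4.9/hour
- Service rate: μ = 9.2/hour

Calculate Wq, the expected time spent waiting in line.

First, compute utilization: ρ = λ/μ = 4.9/9.2 = 0.5326
For M/M/1: Wq = λ/(μ(μ-λ))
Wq = 4.9/(9.2 × (9.2-4.9))
Wq = 4.9/(9.2 × 4.30)
Wq = 0.1239 hours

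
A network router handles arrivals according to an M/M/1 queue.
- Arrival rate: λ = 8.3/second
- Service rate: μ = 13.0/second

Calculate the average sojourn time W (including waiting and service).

First, compute utilization: ρ = λ/μ = 8.3/13.0 = 0.6385
For M/M/1: W = 1/(μ-λ)
W = 1/(13.0-8.3) = 1/4.70
W = 0.2128 seconds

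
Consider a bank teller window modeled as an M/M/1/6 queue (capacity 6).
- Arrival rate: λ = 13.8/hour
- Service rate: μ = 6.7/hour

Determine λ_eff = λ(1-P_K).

ρ = λ/μ = 13.8/6.7 = 2.0597
P₀ = (1-ρ)/(1-ρ^(K+1)) = (1-2.0597)/(1-2.0597^7) = -1.0597/-156.2634 = 0.006781
P_K = P₀×ρ^K = 0.0067815 × 2.0597^6 = 0.0067815 × 76.3526 = 0.5178
λ_eff = λ(1-P_K) = 13.8 × (1 - 0.517785) = 13.8 × 0.48222 = 6.6546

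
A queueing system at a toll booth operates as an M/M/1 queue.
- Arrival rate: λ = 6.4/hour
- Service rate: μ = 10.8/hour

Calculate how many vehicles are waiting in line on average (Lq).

ρ = λ/μ = 6.4/10.8 = 0.5926
For M/M/1: Lq = λ²/(μ(μ-λ))
Lq = 40.96/(10.8 × 4.40)
Lq = 0.8620 vehicles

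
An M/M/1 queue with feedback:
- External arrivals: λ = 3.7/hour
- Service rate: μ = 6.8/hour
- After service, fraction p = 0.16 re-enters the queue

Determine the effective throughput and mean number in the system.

Effective arrival rate: λ_eff = λ/(1-p) = 3.7/(1-0.16) = 3.7/0.84 = 4.4048
ρ = λ_eff/μ = 4.4048/6.8 = 0.64776
L = ρ/(1-ρ) = 0.64776/(1-0.64776) = 1.8390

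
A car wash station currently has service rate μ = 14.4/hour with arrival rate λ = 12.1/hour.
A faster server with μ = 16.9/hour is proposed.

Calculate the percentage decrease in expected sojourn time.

System 1: ρ₁ = 12.1/14.4 = 0.8403, W₁ = 1/(14.4-12.1) = 0.43478
System 2: ρ₂ = 12.1/16.9 = 0.7160, W₂ = 1/(16.9-12.1) = 0.20833
Improvement: (W₁-W₂)/W₁ = (0.43478-0.20833)/0.43478 = 52.08%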